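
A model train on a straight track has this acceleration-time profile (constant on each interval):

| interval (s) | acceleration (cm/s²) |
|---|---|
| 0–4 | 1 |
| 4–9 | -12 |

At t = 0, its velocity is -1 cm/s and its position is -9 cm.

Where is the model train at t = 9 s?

-140 cm

On each constant-a segment, Δv = aΔt and Δx = v₀Δt + ½aΔt²; chain segment to segment.
0–4 s: v starts -1 cm/s; Δx = -1·4 + ½·1·4² = 4 cm; v ends 3 cm/s.
4–9 s: v starts 3 cm/s; Δx = 3·5 + ½·-12·5² = -135 cm; v ends -57 cm/s.
x(9) = -9 + Σ Δx = -140 cm.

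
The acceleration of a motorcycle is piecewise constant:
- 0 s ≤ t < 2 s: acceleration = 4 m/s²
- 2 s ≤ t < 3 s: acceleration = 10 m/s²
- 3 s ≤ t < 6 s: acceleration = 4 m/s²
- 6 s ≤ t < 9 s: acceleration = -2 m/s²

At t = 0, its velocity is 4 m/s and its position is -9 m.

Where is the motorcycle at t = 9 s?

On each constant-a segment, Δv = aΔt and Δx = v₀Δt + ½aΔt²; chain segment to segment.
0–2 s: v starts 4 m/s; Δx = 4·2 + ½·4·2² = 16 m; v ends 12 m/s.
2–3 s: v starts 12 m/s; Δx = 12·1 + ½·10·1² = 17 m; v ends 22 m/s.
3–6 s: v starts 22 m/s; Δx = 22·3 + ½·4·3² = 84 m; v ends 34 m/s.
6–9 s: v starts 34 m/s; Δx = 34·3 + ½·-2·3² = 93 m; v ends 28 m/s.
x(9) = -9 + Σ Δx = 201 m.

201 m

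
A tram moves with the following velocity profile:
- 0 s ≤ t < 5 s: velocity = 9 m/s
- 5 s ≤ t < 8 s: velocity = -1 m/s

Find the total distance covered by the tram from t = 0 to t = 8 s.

Total distance travelled is ∫|v| dt — sum the magnitudes of each area piece.
0–5 s: |9| × 5 = 45 m
5–8 s: |-1| × 3 = 3 m
Total distance = 48 m

48 m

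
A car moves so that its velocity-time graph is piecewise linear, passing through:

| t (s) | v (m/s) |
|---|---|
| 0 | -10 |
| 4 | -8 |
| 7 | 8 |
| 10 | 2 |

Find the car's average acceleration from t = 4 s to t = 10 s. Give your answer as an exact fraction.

Average acceleration = Δv/Δt = (2 − -8)/(10 − 4) = 5/3 m/s².

5/3 m/s²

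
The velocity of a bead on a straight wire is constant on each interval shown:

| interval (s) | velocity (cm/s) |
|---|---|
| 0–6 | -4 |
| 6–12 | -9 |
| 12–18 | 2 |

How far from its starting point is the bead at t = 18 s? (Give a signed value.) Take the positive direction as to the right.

Displacement is the signed area under the v-t curve.
0–6 s: -4 × 6 = -24 cm
6–12 s: -9 × 6 = -54 cm
12–18 s: 2 × 6 = 12 cm
Net displacement = -66 cm

-66 cm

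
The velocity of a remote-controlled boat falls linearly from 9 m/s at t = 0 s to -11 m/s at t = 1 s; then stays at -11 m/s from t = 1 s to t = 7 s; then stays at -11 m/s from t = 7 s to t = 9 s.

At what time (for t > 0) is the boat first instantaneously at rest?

v changes sign on 0–1 s (from 9 to -11); the graph is linear there, so v = 0 at t = 0 + (-9)·(1 − 0)/(-11 − 9) = 0.45 s.

t = 0.45 s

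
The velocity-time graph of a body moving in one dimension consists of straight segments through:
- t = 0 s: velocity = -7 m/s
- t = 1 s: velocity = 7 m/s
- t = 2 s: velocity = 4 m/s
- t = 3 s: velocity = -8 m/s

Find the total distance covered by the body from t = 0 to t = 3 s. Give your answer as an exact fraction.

37/3 m

Total distance travelled is ∫|v| dt — sum the magnitudes of each area piece.
0–1 s: v = 0 at t = 0.5 s; triangle areas 1.75 + 1.75 = 3.5 m
1–2 s: |½(7 + 4)(1)| = 5.5 m
2–3 s: v = 0 at t = 7/3 s; triangle areas 2/3 + 8/3 = 10/3 m
Total distance = 37/3 m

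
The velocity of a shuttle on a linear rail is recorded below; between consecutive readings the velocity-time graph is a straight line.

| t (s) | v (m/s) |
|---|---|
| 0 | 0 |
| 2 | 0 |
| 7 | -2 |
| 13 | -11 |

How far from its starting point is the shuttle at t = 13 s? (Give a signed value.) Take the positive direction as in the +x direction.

-44 m

Displacement is the signed area under the v-t curve.
0–2 s: 0 × 2 = 0 m
2–7 s: ½(0 + -2)(5) = -5 m
7–13 s: ½(-2 + -11)(6) = -39 m
Net displacement = -44 m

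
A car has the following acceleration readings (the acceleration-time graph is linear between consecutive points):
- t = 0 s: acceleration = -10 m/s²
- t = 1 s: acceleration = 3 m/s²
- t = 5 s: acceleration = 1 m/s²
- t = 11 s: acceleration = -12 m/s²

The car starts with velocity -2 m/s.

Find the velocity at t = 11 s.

Δv equals the area under the a-t graph; then v = v₀ + Δv.
0–1 s: ½(-10 + 3)(1) = -3.5 m/s
1–5 s: ½(3 + 1)(4) = 8 m/s
5–11 s: ½(1 + -12)(6) = -33 m/s
Δv = -28.5 m/s, so v(11) = -2 + (-28.5) = -30.5 m/s.

-30.5 m/s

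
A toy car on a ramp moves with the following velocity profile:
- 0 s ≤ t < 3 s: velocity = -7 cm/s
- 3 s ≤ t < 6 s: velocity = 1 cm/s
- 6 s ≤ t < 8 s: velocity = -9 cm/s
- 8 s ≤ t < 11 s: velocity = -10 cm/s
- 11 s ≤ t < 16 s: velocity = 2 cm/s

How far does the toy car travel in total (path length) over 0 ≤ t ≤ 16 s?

82 cm

Total distance travelled is ∫|v| dt — sum the magnitudes of each area piece.
0–3 s: |-7| × 3 = 21 cm
3–6 s: |1| × 3 = 3 cm
6–8 s: |-9| × 2 = 18 cm
8–11 s: |-10| × 3 = 30 cm
11–16 s: |2| × 5 = 10 cm
Total distance = 82 cm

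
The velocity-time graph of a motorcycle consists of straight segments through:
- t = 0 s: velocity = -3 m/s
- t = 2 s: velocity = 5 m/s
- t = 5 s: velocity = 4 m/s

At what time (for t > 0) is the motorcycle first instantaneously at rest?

t = 0.75 s

v changes sign on 0–2 s (from -3 to 5); the graph is linear there, so v = 0 at t = 0 + (3)·(2 − 0)/(5 − -3) = 0.75 s.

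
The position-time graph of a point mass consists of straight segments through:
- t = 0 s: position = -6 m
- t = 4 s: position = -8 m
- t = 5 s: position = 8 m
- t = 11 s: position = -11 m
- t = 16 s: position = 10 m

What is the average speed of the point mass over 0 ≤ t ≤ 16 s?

Average speed = (total path length)/(elapsed time); on a piecewise-linear x-t graph the path length is Σ|Δx|.
0–4 s: |Δx| = |-8 − -6| = 2 m
4–5 s: |Δx| = |8 − -8| = 16 m
5–11 s: |Δx| = |-11 − 8| = 19 m
11–16 s: |Δx| = |10 − -11| = 21 m
Total path = 58 m; average speed = 58/16 = 3.625 m/s.

3.625 m/s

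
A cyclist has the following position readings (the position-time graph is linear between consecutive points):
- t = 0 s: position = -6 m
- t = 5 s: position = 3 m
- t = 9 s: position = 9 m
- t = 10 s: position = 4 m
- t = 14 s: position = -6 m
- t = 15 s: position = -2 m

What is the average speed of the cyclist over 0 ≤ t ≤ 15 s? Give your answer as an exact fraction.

34/15 m/s

Average speed = (total path length)/(elapsed time); on a piecewise-linear x-t graph the path length is Σ|Δx|.
0–5 s: |Δx| = |3 − -6| = 9 m
5–9 s: |Δx| = |9 − 3| = 6 m
9–10 s: |Δx| = |4 − 9| = 5 m
10–14 s: |Δx| = |-6 − 4| = 10 m
14–15 s: |Δx| = |-2 − -6| = 4 m
Total path = 34 m; average speed = 34/15 = 34/15 m/s.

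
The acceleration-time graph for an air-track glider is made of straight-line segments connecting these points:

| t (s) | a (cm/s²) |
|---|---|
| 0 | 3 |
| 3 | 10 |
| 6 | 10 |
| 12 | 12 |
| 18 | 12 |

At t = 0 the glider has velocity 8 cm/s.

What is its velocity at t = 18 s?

195.5 cm/s

Δv equals the area under the a-t graph; then v = v₀ + Δv.
0–3 s: ½(3 + 10)(3) = 19.5 cm/s
3–6 s: 10 × 3 = 30 cm/s
6–12 s: ½(10 + 12)(6) = 66 cm/s
12–18 s: 12 × 6 = 72 cm/s
Δv = 187.5 cm/s, so v(18) = 8 + (187.5) = 195.5 cm/s.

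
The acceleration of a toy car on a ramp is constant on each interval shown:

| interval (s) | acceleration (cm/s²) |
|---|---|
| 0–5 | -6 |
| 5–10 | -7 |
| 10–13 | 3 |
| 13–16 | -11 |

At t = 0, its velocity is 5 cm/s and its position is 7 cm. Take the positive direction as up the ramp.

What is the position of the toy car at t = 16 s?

On each constant-a segment, Δv = aΔt and Δx = v₀Δt + ½aΔt²; chain segment to segment.
0–5 s: v starts 5 cm/s; Δx = 5·5 + ½·-6·5² = -50 cm; v ends -25 cm/s.
5–10 s: v starts -25 cm/s; Δx = -25·5 + ½·-7·5² = -212.5 cm; v ends -60 cm/s.
10–13 s: v starts -60 cm/s; Δx = -60·3 + ½·3·3² = -166.5 cm; v ends -51 cm/s.
13–16 s: v starts -51 cm/s; Δx = -51·3 + ½·-11·3² = -202.5 cm; v ends -84 cm/s.
x(16) = 7 + Σ Δx = -624.5 cm.

-624.5 cm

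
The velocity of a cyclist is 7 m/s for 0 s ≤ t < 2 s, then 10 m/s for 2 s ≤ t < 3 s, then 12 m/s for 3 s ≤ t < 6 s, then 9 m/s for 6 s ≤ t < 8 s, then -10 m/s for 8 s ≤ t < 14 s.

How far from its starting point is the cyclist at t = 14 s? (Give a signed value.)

18 m

Net displacement equals the area under the velocity-time graph (areas below the axis count negative).
0–2 s: 7 × 2 = 14 m
2–3 s: 10 × 1 = 10 m
3–6 s: 12 × 3 = 36 m
6–8 s: 9 × 2 = 18 m
8–14 s: -10 × 6 = -60 m
Net displacement = 18 m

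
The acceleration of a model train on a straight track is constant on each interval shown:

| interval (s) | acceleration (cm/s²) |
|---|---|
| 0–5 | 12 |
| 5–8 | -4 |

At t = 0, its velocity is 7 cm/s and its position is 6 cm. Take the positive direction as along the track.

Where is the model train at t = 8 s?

On each constant-a segment, Δv = aΔt and Δx = v₀Δt + ½aΔt²; chain segment to segment.
0–5 s: v starts 7 cm/s; Δx = 7·5 + ½·12·5² = 185 cm; v ends 67 cm/s.
5–8 s: v starts 67 cm/s; Δx = 67·3 + ½·-4·3² = 183 cm; v ends 55 cm/s.
x(8) = 6 + Σ Δx = 374 cm.

374 cm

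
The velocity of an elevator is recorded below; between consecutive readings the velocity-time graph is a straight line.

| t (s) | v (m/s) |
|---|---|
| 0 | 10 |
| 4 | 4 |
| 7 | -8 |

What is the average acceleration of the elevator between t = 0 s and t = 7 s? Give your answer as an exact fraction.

Average acceleration = Δv/Δt = (-8 − 10)/(7 − 0) = -18/7 m/s².

-18/7 m/s²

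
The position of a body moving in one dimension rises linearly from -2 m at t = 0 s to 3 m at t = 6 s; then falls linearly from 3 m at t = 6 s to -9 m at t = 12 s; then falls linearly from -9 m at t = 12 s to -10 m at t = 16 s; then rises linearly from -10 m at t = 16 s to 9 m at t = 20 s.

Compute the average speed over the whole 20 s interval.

Average speed = (total path length)/(elapsed time); on a piecewise-linear x-t graph the path length is Σ|Δx|.
0–6 s: |Δx| = |3 − -2| = 5 m
6–12 s: |Δx| = |-9 − 3| = 12 m
12–16 s: |Δx| = |-10 − -9| = 1 m
16–20 s: |Δx| = |9 − -10| = 19 m
Total path = 37 m; average speed = 37/20 = 1.85 m/s.

1.85 m/s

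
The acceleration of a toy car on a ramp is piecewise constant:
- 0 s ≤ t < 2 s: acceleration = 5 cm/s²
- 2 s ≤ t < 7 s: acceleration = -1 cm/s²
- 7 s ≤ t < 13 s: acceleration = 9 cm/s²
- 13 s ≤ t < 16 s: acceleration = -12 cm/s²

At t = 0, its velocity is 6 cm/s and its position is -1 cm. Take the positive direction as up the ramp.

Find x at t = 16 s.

On each constant-a segment, Δv = aΔt and Δx = v₀Δt + ½aΔt²; chain segment to segment.
0–2 s: v starts 6 cm/s; Δx = 6·2 + ½·5·2² = 22 cm; v ends 16 cm/s.
2–7 s: v starts 16 cm/s; Δx = 16·5 + ½·-1·5² = 67.5 cm; v ends 11 cm/s.
7–13 s: v starts 11 cm/s; Δx = 11·6 + ½·9·6² = 228 cm; v ends 65 cm/s.
13–16 s: v starts 65 cm/s; Δx = 65·3 + ½·-12·3² = 141 cm; v ends 29 cm/s.
x(16) = -1 + Σ Δx = 457.5 cm.

457.5 cm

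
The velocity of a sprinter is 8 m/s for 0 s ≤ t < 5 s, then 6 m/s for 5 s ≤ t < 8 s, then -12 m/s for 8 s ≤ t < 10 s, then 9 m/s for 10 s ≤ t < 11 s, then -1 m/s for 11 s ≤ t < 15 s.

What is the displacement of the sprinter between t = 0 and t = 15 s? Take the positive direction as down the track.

39 m

Net displacement equals the area under the velocity-time graph (areas below the axis count negative).
0–5 s: 8 × 5 = 40 m
5–8 s: 6 × 3 = 18 m
8–10 s: -12 × 2 = -24 m
10–11 s: 9 × 1 = 9 m
11–15 s: -1 × 4 = -4 m
Net displacement = 39 m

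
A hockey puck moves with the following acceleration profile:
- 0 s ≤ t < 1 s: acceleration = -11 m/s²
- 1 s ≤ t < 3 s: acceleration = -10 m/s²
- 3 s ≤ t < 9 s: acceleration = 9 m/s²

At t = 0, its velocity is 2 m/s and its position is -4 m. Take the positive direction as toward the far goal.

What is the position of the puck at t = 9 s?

-57.5 m

On each constant-a segment, Δv = aΔt and Δx = v₀Δt + ½aΔt²; chain segment to segment.
0–1 s: v starts 2 m/s; Δx = 2·1 + ½·-11·1² = -3.5 m; v ends -9 m/s.
1–3 s: v starts -9 m/s; Δx = -9·2 + ½·-10·2² = -38 m; v ends -29 m/s.
3–9 s: v starts -29 m/s; Δx = -29·6 + ½·9·6² = -12 m; v ends 25 m/s.
x(9) = -4 + Σ Δx = -57.5 m.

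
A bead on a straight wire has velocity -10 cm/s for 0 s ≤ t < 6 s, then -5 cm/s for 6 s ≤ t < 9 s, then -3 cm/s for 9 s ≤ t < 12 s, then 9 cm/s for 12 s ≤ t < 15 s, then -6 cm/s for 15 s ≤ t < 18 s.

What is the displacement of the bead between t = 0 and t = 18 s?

-75 cm

Displacement is the signed area under the v-t curve.
0–6 s: -10 × 6 = -60 cm
6–9 s: -5 × 3 = -15 cm
9–12 s: -3 × 3 = -9 cm
12–15 s: 9 × 3 = 27 cm
15–18 s: -6 × 3 = -18 cm
Net displacement = -75 cm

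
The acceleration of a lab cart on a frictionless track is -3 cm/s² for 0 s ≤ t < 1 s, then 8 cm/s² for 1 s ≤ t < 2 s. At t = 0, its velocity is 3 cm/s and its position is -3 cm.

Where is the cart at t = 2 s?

On each constant-a segment, Δv = aΔt and Δx = v₀Δt + ½aΔt²; chain segment to segment.
0–1 s: v starts 3 cm/s; Δx = 3·1 + ½·-3·1² = 1.5 cm; v ends 0 cm/s.
1–2 s: v starts 0 cm/s; Δx = 0·1 + ½·8·1² = 4 cm; v ends 8 cm/s.
x(2) = -3 + Σ Δx = 2.5 cm.

2.5 cm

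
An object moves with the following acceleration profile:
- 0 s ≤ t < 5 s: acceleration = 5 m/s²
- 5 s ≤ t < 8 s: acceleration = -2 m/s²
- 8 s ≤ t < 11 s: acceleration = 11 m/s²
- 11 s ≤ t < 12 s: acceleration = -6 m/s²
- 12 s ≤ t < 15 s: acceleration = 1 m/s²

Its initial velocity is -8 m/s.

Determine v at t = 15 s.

Δv equals the area under the a-t graph; then v = v₀ + Δv.
0–5 s: 5 × 5 = 25 m/s
5–8 s: -2 × 3 = -6 m/s
8–11 s: 11 × 3 = 33 m/s
11–12 s: -6 × 1 = -6 m/s
12–15 s: 1 × 3 = 3 m/s
Δv = 49 m/s, so v(15) = -8 + (49) = 41 m/s.

41 m/s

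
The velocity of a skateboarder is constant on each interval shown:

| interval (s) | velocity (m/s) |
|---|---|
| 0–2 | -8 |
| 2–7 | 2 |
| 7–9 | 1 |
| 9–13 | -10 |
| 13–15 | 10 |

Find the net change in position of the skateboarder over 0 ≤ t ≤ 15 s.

-24 m

Displacement is the signed area under the v-t curve.
0–2 s: -8 × 2 = -16 m
2–7 s: 2 × 5 = 10 m
7–9 s: 1 × 2 = 2 m
9–13 s: -10 × 4 = -40 m
13–15 s: 10 × 2 = 20 m
Net displacement = -24 m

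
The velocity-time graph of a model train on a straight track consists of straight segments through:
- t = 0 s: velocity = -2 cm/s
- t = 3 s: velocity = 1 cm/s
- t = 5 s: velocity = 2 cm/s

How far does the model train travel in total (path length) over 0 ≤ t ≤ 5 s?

Total distance travelled is ∫|v| dt — sum the magnitudes of each area piece.
0–3 s: v = 0 at t = 2 s; triangle areas 2 + 0.5 = 2.5 cm
3–5 s: |½(1 + 2)(2)| = 3 cm
Total distance = 5.5 cm

5.5 cm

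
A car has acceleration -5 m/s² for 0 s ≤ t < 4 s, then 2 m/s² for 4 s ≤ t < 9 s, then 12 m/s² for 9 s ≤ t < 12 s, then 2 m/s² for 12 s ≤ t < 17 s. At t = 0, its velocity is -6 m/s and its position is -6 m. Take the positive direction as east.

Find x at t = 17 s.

On each constant-a segment, Δv = aΔt and Δx = v₀Δt + ½aΔt²; chain segment to segment.
0–4 s: v starts -6 m/s; Δx = -6·4 + ½·-5·4² = -64 m; v ends -26 m/s.
4–9 s: v starts -26 m/s; Δx = -26·5 + ½·2·5² = -105 m; v ends -16 m/s.
9–12 s: v starts -16 m/s; Δx = -16·3 + ½·12·3² = 6 m; v ends 20 m/s.
12–17 s: v starts 20 m/s; Δx = 20·5 + ½·2·5² = 125 m; v ends 30 m/s.
x(17) = -6 + Σ Δx = -44 m.

-44 m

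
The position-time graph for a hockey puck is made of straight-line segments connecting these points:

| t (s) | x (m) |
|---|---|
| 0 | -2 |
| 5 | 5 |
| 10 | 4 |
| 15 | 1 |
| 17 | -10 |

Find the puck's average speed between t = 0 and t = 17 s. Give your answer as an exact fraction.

Average speed = (total path length)/(elapsed time); on a piecewise-linear x-t graph the path length is Σ|Δx|.
0–5 s: |Δx| = |5 − -2| = 7 m
5–10 s: |Δx| = |4 − 5| = 1 m
10–15 s: |Δx| = |1 − 4| = 3 m
15–17 s: |Δx| = |-10 − 1| = 11 m
Total path = 22 m; average speed = 22/17 = 22/17 m/s.

22/17 m/s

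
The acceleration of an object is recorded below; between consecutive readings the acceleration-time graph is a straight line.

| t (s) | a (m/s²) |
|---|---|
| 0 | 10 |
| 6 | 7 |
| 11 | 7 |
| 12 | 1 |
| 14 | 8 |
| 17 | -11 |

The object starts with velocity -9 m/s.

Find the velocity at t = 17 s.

Δv equals the area under the a-t graph; then v = v₀ + Δv.
0–6 s: ½(10 + 7)(6) = 51 m/s
6–11 s: 7 × 5 = 35 m/s
11–12 s: ½(7 + 1)(1) = 4 m/s
12–14 s: ½(1 + 8)(2) = 9 m/s
14–17 s: ½(8 + -11)(3) = -4.5 m/s
Δv = 94.5 m/s, so v(17) = -9 + (94.5) = 85.5 m/s.

85.5 m/s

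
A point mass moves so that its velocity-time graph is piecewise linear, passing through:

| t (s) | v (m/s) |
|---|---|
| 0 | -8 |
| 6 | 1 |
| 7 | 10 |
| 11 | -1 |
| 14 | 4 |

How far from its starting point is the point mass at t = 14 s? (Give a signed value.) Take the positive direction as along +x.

Displacement is the signed area under the v-t curve.
0–6 s: ½(-8 + 1)(6) = -21 m
6–7 s: ½(1 + 10)(1) = 5.5 m
7–11 s: ½(10 + -1)(4) = 18 m
11–14 s: ½(-1 + 4)(3) = 4.5 m
Net displacement = 7 m

7 m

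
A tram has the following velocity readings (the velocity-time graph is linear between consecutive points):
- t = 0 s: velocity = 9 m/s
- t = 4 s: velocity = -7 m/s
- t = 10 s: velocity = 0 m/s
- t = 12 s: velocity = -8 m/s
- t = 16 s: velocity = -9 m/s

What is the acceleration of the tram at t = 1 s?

Acceleration is the slope of the v-t graph on 0–4 s: (-7 − 9)/(4 − 0) = -4 m/s².

-4 m/s²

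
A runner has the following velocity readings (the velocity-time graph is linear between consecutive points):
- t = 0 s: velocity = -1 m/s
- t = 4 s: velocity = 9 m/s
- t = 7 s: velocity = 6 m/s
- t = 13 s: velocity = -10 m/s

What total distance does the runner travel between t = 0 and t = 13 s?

Distance (not displacement) is the total path length: add the absolute areas under v-t.
0–4 s: v = 0 at t = 0.4 s; triangle areas 0.2 + 16.2 = 16.4 m
4–7 s: |½(9 + 6)(3)| = 22.5 m
7–13 s: v = 0 at t = 9.25 s; triangle areas 6.75 + 18.75 = 25.5 m
Total distance = 64.4 m

64.4 m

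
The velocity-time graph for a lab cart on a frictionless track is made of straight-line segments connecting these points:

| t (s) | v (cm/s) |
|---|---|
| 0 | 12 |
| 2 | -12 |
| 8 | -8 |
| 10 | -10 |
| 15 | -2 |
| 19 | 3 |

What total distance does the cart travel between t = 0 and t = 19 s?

125.2 cm

Distance (not displacement) is the total path length: add the absolute areas under v-t.
0–2 s: v = 0 at t = 1 s; triangle areas 6 + 6 = 12 cm
2–8 s: |½(-12 + -8)(6)| = 60 cm
8–10 s: |½(-8 + -10)(2)| = 18 cm
10–15 s: |½(-10 + -2)(5)| = 30 cm
15–19 s: v = 0 at t = 16.6 s; triangle areas 1.6 + 3.6 = 5.2 cm
Total distance = 125.2 cm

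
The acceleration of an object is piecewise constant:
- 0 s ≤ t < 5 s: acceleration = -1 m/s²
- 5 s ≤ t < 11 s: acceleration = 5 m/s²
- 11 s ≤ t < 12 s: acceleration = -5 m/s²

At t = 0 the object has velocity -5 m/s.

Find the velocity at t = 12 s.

Δv equals the area under the a-t graph; then v = v₀ + Δv.
0–5 s: -1 × 5 = -5 m/s
5–11 s: 5 × 6 = 30 m/s
11–12 s: -5 × 1 = -5 m/s
Δv = 20 m/s, so v(12) = -5 + (20) = 15 m/s.

15 m/s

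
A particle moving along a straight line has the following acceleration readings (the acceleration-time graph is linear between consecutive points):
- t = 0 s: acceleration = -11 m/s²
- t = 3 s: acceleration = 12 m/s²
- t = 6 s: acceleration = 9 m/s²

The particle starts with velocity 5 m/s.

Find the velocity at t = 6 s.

38 m/s

Δv equals the area under the a-t graph; then v = v₀ + Δv.
0–3 s: ½(-11 + 12)(3) = 1.5 m/s
3–6 s: ½(12 + 9)(3) = 31.5 m/s
Δv = 33 m/s, so v(6) = 5 + (33) = 38 m/s.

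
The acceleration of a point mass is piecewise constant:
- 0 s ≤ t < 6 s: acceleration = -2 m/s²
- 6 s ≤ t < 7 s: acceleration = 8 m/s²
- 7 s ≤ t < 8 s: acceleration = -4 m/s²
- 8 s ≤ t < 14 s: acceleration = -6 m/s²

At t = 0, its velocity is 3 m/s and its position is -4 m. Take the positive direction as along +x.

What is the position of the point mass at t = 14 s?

-168 m

On each constant-a segment, Δv = aΔt and Δx = v₀Δt + ½aΔt²; chain segment to segment.
0–6 s: v starts 3 m/s; Δx = 3·6 + ½·-2·6² = -18 m; v ends -9 m/s.
6–7 s: v starts -9 m/s; Δx = -9·1 + ½·8·1² = -5 m; v ends -1 m/s.
7–8 s: v starts -1 m/s; Δx = -1·1 + ½·-4·1² = -3 m; v ends -5 m/s.
8–14 s: v starts -5 m/s; Δx = -5·6 + ½·-6·6² = -138 m; v ends -41 m/s.
x(14) = -4 + Σ Δx = -168 m.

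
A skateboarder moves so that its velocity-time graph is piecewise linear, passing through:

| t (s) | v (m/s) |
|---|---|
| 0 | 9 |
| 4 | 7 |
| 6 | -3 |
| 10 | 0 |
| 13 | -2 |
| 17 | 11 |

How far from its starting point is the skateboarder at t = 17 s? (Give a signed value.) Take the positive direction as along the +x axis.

Displacement is the signed area under the v-t curve.
0–4 s: ½(9 + 7)(4) = 32 m
4–6 s: ½(7 + -3)(2) = 4 m
6–10 s: ½(-3 + 0)(4) = -6 m
10–13 s: ½(0 + -2)(3) = -3 m
13–17 s: ½(-2 + 11)(4) = 18 m
Net displacement = 45 m

45 m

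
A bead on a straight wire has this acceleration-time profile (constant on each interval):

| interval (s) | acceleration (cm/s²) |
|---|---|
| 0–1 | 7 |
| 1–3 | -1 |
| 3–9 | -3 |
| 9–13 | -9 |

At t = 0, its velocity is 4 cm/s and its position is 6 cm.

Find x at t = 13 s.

-74.5 cm

On each constant-a segment, Δv = aΔt and Δx = v₀Δt + ½aΔt²; chain segment to segment.
0–1 s: v starts 4 cm/s; Δx = 4·1 + ½·7·1² = 7.5 cm; v ends 11 cm/s.
1–3 s: v starts 11 cm/s; Δx = 11·2 + ½·-1·2² = 20 cm; v ends 9 cm/s.
3–9 s: v starts 9 cm/s; Δx = 9·6 + ½·-3·6² = 0 cm; v ends -9 cm/s.
9–13 s: v starts -9 cm/s; Δx = -9·4 + ½·-9·4² = -108 cm; v ends -45 cm/s.
x(13) = 6 + Σ Δx = -74.5 cm.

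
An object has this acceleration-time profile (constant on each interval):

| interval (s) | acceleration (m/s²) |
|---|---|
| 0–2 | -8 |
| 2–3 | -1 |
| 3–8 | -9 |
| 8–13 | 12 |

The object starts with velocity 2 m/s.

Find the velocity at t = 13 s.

0 m/s

Δv equals the area under the a-t graph; then v = v₀ + Δv.
0–2 s: -8 × 2 = -16 m/s
2–3 s: -1 × 1 = -1 m/s
3–8 s: -9 × 5 = -45 m/s
8–13 s: 12 × 5 = 60 m/s
Δv = -2 m/s, so v(13) = 2 + (-2) = 0 m/s.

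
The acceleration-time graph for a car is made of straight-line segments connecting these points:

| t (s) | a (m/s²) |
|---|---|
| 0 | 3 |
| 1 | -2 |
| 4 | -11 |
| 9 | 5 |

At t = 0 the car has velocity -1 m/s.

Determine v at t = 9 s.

Δv equals the area under the a-t graph; then v = v₀ + Δv.
0–1 s: ½(3 + -2)(1) = 0.5 m/s
1–4 s: ½(-2 + -11)(3) = -19.5 m/s
4–9 s: ½(-11 + 5)(5) = -15 m/s
Δv = -34 m/s, so v(9) = -1 + (-34) = -35 m/s.

-35 m/s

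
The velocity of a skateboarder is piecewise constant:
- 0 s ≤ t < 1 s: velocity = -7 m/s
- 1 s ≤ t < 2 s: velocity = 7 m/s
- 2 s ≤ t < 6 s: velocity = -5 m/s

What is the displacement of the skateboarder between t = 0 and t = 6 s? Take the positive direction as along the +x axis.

Net displacement equals the area under the velocity-time graph (areas below the axis count negative).
0–1 s: -7 × 1 = -7 m
1–2 s: 7 × 1 = 7 m
2–6 s: -5 × 4 = -20 m
Net displacement = -20 m

-20 m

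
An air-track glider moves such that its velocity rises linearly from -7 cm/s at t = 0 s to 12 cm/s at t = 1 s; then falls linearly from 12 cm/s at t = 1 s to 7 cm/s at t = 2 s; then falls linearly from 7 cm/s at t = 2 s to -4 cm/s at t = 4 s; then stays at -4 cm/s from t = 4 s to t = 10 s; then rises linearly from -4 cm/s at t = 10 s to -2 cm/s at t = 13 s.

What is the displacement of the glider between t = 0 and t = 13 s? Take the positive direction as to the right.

Displacement is the signed area under the v-t curve.
0–1 s: ½(-7 + 12)(1) = 2.5 cm
1–2 s: ½(12 + 7)(1) = 9.5 cm
2–4 s: ½(7 + -4)(2) = 3 cm
4–10 s: -4 × 6 = -24 cm
10–13 s: ½(-4 + -2)(3) = -9 cm
Net displacement = -18 cm

-18 cm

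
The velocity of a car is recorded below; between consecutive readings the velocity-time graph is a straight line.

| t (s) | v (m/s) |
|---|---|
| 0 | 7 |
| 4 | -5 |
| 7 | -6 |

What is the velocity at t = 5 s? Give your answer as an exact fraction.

On 4–7 s the graph is linear from -5 to -6 m/s: v(5) = -5 + (-6 − -5)·(5 − 4)/(7 − 4) = -16/3 m/s.

-16/3 m/s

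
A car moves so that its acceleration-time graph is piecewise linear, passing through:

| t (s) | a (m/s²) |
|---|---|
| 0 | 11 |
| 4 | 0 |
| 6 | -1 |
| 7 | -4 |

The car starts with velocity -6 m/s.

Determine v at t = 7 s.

Δv equals the area under the a-t graph; then v = v₀ + Δv.
0–4 s: ½(11 + 0)(4) = 22 m/s
4–6 s: ½(0 + -1)(2) = -1 m/s
6–7 s: ½(-1 + -4)(1) = -2.5 m/s
Δv = 18.5 m/s, so v(7) = -6 + (18.5) = 12.5 m/s.

12.5 m/s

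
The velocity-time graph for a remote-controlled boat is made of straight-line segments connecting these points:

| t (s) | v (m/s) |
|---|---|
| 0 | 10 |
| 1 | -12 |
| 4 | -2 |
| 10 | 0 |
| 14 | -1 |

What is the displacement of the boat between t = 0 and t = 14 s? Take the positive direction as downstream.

-30 m

Displacement is the signed area under the v-t curve.
0–1 s: ½(10 + -12)(1) = -1 m
1–4 s: ½(-12 + -2)(3) = -21 m
4–10 s: ½(-2 + 0)(6) = -6 m
10–14 s: ½(0 + -1)(4) = -2 m
Net displacement = -30 m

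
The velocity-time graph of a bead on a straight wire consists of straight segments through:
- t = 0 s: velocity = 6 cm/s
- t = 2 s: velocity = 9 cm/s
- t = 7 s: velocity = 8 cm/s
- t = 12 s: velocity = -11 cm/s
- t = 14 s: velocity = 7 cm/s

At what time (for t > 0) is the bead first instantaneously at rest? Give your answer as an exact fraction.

t = 173/19 s

v changes sign on 7–12 s (from 8 to -11); the graph is linear there, so v = 0 at t = 7 + (-8)·(12 − 7)/(-11 − 8) = 173/19 s.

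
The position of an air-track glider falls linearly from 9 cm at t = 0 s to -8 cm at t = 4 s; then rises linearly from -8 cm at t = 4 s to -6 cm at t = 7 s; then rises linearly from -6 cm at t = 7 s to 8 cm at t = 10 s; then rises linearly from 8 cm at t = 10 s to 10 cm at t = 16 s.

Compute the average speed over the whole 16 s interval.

2.1875 cm/s

Average speed = (total path length)/(elapsed time); on a piecewise-linear x-t graph the path length is Σ|Δx|.
0–4 s: |Δx| = |-8 − 9| = 17 cm
4–7 s: |Δx| = |-6 − -8| = 2 cm
7–10 s: |Δx| = |8 − -6| = 14 cm
10–16 s: |Δx| = |10 − 8| = 2 cm
Total path = 35 cm; average speed = 35/16 = 2.1875 cm/s.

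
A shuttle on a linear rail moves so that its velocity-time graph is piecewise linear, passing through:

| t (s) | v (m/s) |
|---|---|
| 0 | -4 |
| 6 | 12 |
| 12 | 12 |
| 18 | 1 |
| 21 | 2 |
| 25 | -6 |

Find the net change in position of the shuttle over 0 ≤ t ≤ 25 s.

131.5 m

Net displacement equals the area under the velocity-time graph (areas below the axis count negative).
0–6 s: ½(-4 + 12)(6) = 24 m
6–12 s: 12 × 6 = 72 m
12–18 s: ½(12 + 1)(6) = 39 m
18–21 s: ½(1 + 2)(3) = 4.5 m
21–25 s: ½(2 + -6)(4) = -8 m
Net displacement = 131.5 m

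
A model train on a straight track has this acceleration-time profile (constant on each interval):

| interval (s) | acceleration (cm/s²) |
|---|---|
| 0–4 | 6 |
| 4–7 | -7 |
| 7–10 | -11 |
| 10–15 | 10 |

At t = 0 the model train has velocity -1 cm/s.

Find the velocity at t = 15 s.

Δv equals the area under the a-t graph; then v = v₀ + Δv.
0–4 s: 6 × 4 = 24 cm/s
4–7 s: -7 × 3 = -21 cm/s
7–10 s: -11 × 3 = -33 cm/s
10–15 s: 10 × 5 = 50 cm/s
Δv = 20 cm/s, so v(15) = -1 + (20) = 19 cm/s.

19 cm/s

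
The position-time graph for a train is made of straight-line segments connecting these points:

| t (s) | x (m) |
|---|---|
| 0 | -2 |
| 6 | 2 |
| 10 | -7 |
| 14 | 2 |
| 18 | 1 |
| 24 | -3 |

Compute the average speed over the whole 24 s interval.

Average speed = (total path length)/(elapsed time); on a piecewise-linear x-t graph the path length is Σ|Δx|.
0–6 s: |Δx| = |2 − -2| = 4 m
6–10 s: |Δx| = |-7 − 2| = 9 m
10–14 s: |Δx| = |2 − -7| = 9 m
14–18 s: |Δx| = |1 − 2| = 1 m
18–24 s: |Δx| = |-3 − 1| = 4 m
Total path = 27 m; average speed = 27/24 = 1.125 m/s.

1.125 m/s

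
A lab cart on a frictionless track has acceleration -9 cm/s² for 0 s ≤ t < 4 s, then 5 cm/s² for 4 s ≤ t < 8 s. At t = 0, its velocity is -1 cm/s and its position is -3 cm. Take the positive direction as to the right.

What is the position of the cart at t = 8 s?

On each constant-a segment, Δv = aΔt and Δx = v₀Δt + ½aΔt²; chain segment to segment.
0–4 s: v starts -1 cm/s; Δx = -1·4 + ½·-9·4² = -76 cm; v ends -37 cm/s.
4–8 s: v starts -37 cm/s; Δx = -37·4 + ½·5·4² = -108 cm; v ends -17 cm/s.
x(8) = -3 + Σ Δx = -187 cm.

-187 cm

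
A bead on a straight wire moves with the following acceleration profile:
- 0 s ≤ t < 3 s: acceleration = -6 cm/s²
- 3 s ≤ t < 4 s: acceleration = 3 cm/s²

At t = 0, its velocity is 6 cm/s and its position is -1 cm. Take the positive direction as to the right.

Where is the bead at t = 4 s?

On each constant-a segment, Δv = aΔt and Δx = v₀Δt + ½aΔt²; chain segment to segment.
0–3 s: v starts 6 cm/s; Δx = 6·3 + ½·-6·3² = -9 cm; v ends -12 cm/s.
3–4 s: v starts -12 cm/s; Δx = -12·1 + ½·3·1² = -10.5 cm; v ends -9 cm/s.
x(4) = -1 + Σ Δx = -20.5 cm.

-20.5 cm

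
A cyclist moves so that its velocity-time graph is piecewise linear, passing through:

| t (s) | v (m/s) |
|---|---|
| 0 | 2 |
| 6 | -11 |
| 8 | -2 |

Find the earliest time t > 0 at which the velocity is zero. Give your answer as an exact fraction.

t = 12/13 s

v changes sign on 0–6 s (from 2 to -11); the graph is linear there, so v = 0 at t = 0 + (-2)·(6 − 0)/(-11 − 2) = 12/13 s.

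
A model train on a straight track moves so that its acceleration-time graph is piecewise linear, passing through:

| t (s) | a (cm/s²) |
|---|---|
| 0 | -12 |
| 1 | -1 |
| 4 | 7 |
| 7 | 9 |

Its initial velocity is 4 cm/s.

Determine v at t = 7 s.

30.5 cm/s

Δv equals the area under the a-t graph; then v = v₀ + Δv.
0–1 s: ½(-12 + -1)(1) = -6.5 cm/s
1–4 s: ½(-1 + 7)(3) = 9 cm/s
4–7 s: ½(7 + 9)(3) = 24 cm/s
Δv = 26.5 cm/s, so v(7) = 4 + (26.5) = 30.5 cm/s.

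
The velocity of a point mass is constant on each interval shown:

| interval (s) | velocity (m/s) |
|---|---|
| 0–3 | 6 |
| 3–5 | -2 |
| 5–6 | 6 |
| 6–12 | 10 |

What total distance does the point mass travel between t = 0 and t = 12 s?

88 m

Total distance travelled is ∫|v| dt — sum the magnitudes of each area piece.
0–3 s: |6| × 3 = 18 m
3–5 s: |-2| × 2 = 4 m
5–6 s: |6| × 1 = 6 m
6–12 s: |10| × 6 = 60 m
Total distance = 88 m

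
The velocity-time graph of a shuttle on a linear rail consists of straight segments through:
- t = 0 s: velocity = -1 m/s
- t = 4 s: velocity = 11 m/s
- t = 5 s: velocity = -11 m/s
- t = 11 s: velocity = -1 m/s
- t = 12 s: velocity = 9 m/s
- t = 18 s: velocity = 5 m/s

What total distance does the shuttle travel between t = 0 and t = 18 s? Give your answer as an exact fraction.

Distance (not displacement) is the total path length: add the absolute areas under v-t.
0–4 s: v = 0 at t = 1/3 s; triangle areas 1/6 + 121/6 = 61/3 m
4–5 s: v = 0 at t = 4.5 s; triangle areas 2.75 + 2.75 = 5.5 m
5–11 s: |½(-11 + -1)(6)| = 36 m
11–12 s: v = 0 at t = 11.1 s; triangle areas 0.05 + 4.05 = 4.1 m
12–18 s: |½(9 + 5)(6)| = 42 m
Total distance = 1619/15 m

1619/15 m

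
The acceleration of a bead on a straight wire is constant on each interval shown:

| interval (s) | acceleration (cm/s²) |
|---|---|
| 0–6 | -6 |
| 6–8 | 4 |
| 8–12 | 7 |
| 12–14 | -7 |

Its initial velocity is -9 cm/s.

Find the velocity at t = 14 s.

-23 cm/s

Δv equals the area under the a-t graph; then v = v₀ + Δv.
0–6 s: -6 × 6 = -36 cm/s
6–8 s: 4 × 2 = 8 cm/s
8–12 s: 7 × 4 = 28 cm/s
12–14 s: -7 × 2 = -14 cm/s
Δv = -14 cm/s, so v(14) = -9 + (-14) = -23 cm/s.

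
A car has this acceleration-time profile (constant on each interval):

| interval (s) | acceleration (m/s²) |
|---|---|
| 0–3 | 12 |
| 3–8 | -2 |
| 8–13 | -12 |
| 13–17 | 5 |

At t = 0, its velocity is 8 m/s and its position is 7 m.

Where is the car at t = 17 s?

236 m

On each constant-a segment, Δv = aΔt and Δx = v₀Δt + ½aΔt²; chain segment to segment.
0–3 s: v starts 8 m/s; Δx = 8·3 + ½·12·3² = 78 m; v ends 44 m/s.
3–8 s: v starts 44 m/s; Δx = 44·5 + ½·-2·5² = 195 m; v ends 34 m/s.
8–13 s: v starts 34 m/s; Δx = 34·5 + ½·-12·5² = 20 m; v ends -26 m/s.
13–17 s: v starts -26 m/s; Δx = -26·4 + ½·5·4² = -64 m; v ends -6 m/s.
x(17) = 7 + Σ Δx = 236 m.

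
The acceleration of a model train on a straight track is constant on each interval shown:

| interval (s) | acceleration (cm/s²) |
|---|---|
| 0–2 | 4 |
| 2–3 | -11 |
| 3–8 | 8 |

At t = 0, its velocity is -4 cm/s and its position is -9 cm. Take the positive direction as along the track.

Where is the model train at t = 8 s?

On each constant-a segment, Δv = aΔt and Δx = v₀Δt + ½aΔt²; chain segment to segment.
0–2 s: v starts -4 cm/s; Δx = -4·2 + ½·4·2² = 0 cm; v ends 4 cm/s.
2–3 s: v starts 4 cm/s; Δx = 4·1 + ½·-11·1² = -1.5 cm; v ends -7 cm/s.
3–8 s: v starts -7 cm/s; Δx = -7·5 + ½·8·5² = 65 cm; v ends 33 cm/s.
x(8) = -9 + Σ Δx = 54.5 cm.

54.5 cm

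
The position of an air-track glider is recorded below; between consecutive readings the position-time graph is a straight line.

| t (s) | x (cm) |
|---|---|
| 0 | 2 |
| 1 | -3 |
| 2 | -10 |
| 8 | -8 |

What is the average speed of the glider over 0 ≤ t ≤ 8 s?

1.75 cm/s

Average speed = (total path length)/(elapsed time); on a piecewise-linear x-t graph the path length is Σ|Δx|.
0–1 s: |Δx| = |-3 − 2| = 5 cm
1–2 s: |Δx| = |-10 − -3| = 7 cm
2–8 s: |Δx| = |-8 − -10| = 2 cm
Total path = 14 cm; average speed = 14/8 = 1.75 cm/s.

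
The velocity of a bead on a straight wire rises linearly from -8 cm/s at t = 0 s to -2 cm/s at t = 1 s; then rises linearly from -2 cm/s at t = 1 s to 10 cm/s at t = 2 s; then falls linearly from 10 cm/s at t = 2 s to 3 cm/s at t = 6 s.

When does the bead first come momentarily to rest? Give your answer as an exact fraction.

v changes sign on 1–2 s (from -2 to 10); the graph is linear there, so v = 0 at t = 1 + (2)·(2 − 1)/(10 − -2) = 7/6 s.

t = 7/6 s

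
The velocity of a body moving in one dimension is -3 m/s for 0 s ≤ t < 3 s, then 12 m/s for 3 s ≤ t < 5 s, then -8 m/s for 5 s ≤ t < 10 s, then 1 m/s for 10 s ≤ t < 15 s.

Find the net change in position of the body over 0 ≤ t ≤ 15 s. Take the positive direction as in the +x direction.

Net displacement equals the area under the velocity-time graph (areas below the axis count negative).
0–3 s: -3 × 3 = -9 m
3–5 s: 12 × 2 = 24 m
5–10 s: -8 × 5 = -40 m
10–15 s: 1 × 5 = 5 m
Net displacement = -20 m

-20 m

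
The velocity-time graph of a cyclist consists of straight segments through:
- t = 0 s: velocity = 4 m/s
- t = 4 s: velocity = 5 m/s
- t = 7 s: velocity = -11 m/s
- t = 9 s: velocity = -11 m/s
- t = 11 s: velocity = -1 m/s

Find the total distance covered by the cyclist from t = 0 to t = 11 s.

65.6875 m

Total distance travelled is ∫|v| dt — sum the magnitudes of each area piece.
0–4 s: |½(4 + 5)(4)| = 18 m
4–7 s: v = 0 at t = 4.9375 s; triangle areas 2.34375 + 11.34375 = 13.6875 m
7–9 s: |-11| × 2 = 22 m
9–11 s: |½(-11 + -1)(2)| = 12 m
Total distance = 65.6875 m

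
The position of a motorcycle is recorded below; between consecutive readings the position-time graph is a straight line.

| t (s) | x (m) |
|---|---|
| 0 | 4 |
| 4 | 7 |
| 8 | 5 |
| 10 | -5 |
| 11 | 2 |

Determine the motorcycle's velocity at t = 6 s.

Velocity is the slope of the x-t graph on 4–8 s: (5 − 7)/(8 − 4) = -0.5 m/s.

-0.5 m/s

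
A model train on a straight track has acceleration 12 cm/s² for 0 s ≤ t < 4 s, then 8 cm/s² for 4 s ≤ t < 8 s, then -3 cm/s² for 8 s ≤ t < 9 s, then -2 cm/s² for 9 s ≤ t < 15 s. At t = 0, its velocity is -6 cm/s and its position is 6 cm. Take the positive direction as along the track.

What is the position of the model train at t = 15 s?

772.5 cm

On each constant-a segment, Δv = aΔt and Δx = v₀Δt + ½aΔt²; chain segment to segment.
0–4 s: v starts -6 cm/s; Δx = -6·4 + ½·12·4² = 72 cm; v ends 42 cm/s.
4–8 s: v starts 42 cm/s; Δx = 42·4 + ½·8·4² = 232 cm; v ends 74 cm/s.
8–9 s: v starts 74 cm/s; Δx = 74·1 + ½·-3·1² = 72.5 cm; v ends 71 cm/s.
9–15 s: v starts 71 cm/s; Δx = 71·6 + ½·-2·6² = 390 cm; v ends 59 cm/s.
x(15) = 6 + Σ Δx = 772.5 cm.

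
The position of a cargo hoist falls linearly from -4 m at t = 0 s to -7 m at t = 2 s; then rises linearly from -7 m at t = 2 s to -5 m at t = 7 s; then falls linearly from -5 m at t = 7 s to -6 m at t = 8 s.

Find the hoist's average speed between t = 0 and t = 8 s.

0.75 m/s

Average speed = (total path length)/(elapsed time); on a piecewise-linear x-t graph the path length is Σ|Δx|.
0–2 s: |Δx| = |-7 − -4| = 3 m
2–7 s: |Δx| = |-5 − -7| = 2 m
7–8 s: |Δx| = |-6 − -5| = 1 m
Total path = 6 m; average speed = 6/8 = 0.75 m/s.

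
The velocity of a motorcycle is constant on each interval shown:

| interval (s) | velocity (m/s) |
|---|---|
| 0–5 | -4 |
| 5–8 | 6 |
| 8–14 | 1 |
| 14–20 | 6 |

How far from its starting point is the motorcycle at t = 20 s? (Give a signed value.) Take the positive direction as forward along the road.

40 m

Displacement is the signed area under the v-t curve.
0–5 s: -4 × 5 = -20 m
5–8 s: 6 × 3 = 18 m
8–14 s: 1 × 6 = 6 m
14–20 s: 6 × 6 = 36 m
Net displacement = 40 m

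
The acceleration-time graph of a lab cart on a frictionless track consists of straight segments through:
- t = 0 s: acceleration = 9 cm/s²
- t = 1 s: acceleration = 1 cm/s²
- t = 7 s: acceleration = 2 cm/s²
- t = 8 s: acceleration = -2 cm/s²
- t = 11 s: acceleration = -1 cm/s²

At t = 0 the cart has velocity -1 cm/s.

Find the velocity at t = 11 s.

Δv equals the area under the a-t graph; then v = v₀ + Δv.
0–1 s: ½(9 + 1)(1) = 5 cm/s
1–7 s: ½(1 + 2)(6) = 9 cm/s
7–8 s: ½(2 + -2)(1) = 0 cm/s
8–11 s: ½(-2 + -1)(3) = -4.5 cm/s
Δv = 9.5 cm/s, so v(11) = -1 + (9.5) = 8.5 cm/s.

8.5 cm/s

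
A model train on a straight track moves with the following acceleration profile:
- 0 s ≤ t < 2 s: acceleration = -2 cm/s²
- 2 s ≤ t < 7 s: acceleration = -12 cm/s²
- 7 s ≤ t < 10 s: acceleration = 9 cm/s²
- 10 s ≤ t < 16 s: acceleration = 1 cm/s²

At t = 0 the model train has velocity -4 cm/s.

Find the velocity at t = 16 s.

-35 cm/s

Δv equals the area under the a-t graph; then v = v₀ + Δv.
0–2 s: -2 × 2 = -4 cm/s
2–7 s: -12 × 5 = -60 cm/s
7–10 s: 9 × 3 = 27 cm/s
10–16 s: 1 × 6 = 6 cm/s
Δv = -31 cm/s, so v(16) = -4 + (-31) = -35 cm/s.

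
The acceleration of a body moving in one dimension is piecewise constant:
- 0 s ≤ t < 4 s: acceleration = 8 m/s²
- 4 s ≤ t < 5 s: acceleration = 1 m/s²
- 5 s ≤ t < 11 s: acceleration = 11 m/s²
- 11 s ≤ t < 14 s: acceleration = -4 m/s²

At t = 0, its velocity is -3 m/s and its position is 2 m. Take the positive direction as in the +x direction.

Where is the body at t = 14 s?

731.5 m

On each constant-a segment, Δv = aΔt and Δx = v₀Δt + ½aΔt²; chain segment to segment.
0–4 s: v starts -3 m/s; Δx = -3·4 + ½·8·4² = 52 m; v ends 29 m/s.
4–5 s: v starts 29 m/s; Δx = 29·1 + ½·1·1² = 29.5 m; v ends 30 m/s.
5–11 s: v starts 30 m/s; Δx = 30·6 + ½·11·6² = 378 m; v ends 96 m/s.
11–14 s: v starts 96 m/s; Δx = 96·3 + ½·-4·3² = 270 m; v ends 84 m/s.
x(14) = 2 + Σ Δx = 731.5 m.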